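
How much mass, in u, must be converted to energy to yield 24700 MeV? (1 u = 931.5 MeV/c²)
m = E/c² = 26.52 u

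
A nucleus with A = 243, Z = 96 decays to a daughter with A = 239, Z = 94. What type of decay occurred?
ΔA = -4, ΔZ = -2 ⇒ alpha decay (α)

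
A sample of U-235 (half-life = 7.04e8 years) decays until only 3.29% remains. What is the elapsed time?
t = t½ × log₂(N₀/N) = 3.468e9 years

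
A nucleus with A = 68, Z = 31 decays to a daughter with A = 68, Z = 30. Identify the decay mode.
ΔA = 0, ΔZ = -1 ⇒ beta-plus decay (β⁺) or electron capture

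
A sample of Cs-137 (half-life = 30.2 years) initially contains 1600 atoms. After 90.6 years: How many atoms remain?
N = N₀(1/2)^(t/t½) = 200 atoms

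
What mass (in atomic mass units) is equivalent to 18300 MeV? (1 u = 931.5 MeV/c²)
m = E/c² = 19.65 u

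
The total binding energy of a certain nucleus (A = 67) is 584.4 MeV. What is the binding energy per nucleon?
B.E./A = 584.4/67 = 8.722 MeV/nucleon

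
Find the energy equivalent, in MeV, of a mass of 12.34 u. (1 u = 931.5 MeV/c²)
E = mc² = 11490 MeV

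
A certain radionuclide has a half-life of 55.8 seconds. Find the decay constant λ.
λ = ln(2)/t½ = 0.01242 second⁻¹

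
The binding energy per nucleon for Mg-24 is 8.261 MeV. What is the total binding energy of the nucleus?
B.E. = 8.261 × 24 = 198.3 MeV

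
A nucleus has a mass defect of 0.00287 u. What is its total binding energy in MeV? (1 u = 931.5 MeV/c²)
B.E. = Δm × 931.5 = 2.673 MeV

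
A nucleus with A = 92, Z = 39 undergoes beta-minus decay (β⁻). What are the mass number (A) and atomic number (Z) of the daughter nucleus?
Daughter: A = 92, Z = 40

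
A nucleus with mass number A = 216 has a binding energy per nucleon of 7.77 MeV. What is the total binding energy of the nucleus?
B.E. = 7.77 × 216 = 1678 MeV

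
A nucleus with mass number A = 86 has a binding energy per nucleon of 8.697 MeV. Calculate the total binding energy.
B.E. = 8.697 × 86 = 747.9 MeV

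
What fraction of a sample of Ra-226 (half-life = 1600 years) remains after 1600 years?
N/N₀ = (1/2)^(t/t½) = 0.5 = 50%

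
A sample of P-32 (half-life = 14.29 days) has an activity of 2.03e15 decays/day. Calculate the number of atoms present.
N = A/λ = 4.185e16 atoms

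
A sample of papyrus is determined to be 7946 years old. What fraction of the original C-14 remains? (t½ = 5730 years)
N/N₀ = (1/2)^(t/t½) = 0.3824 = 38.2%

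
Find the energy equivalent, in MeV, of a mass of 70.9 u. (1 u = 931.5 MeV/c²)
E = mc² = 66040 MeV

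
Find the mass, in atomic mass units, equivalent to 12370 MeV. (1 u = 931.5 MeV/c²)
m = E/c² = 13.28 u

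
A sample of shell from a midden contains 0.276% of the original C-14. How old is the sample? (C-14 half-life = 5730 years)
Age = t½ × log₂(1/ratio) = 48710 years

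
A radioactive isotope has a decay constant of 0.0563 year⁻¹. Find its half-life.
t½ = ln(2)/λ = 12.31 years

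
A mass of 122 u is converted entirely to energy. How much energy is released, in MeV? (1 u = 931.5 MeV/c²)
E = mc² = 1.136e5 MeV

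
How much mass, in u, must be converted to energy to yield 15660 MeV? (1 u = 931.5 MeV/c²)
m = E/c² = 16.81 u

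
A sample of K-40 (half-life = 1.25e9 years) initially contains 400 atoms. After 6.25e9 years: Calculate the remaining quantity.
N = N₀(1/2)^(t/t½) = 12.5 atoms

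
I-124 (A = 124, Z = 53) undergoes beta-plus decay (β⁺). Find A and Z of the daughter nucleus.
Daughter: A = 124, Z = 52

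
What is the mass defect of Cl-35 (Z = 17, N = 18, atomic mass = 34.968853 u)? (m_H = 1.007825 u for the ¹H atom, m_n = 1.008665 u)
Δm = Z·m_H + N·m_n − M = 0.3201 u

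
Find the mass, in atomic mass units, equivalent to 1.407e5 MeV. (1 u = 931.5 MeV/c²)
m = E/c² = 151 u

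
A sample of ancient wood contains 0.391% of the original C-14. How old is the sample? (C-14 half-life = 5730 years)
Age = t½ × log₂(1/ratio) = 45830 years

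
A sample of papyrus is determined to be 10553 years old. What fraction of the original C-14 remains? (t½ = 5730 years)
N/N₀ = (1/2)^(t/t½) = 0.279 = 27.9%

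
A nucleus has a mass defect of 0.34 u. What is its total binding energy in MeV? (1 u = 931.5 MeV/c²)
B.E. = Δm × 931.5 = 316.7 MeV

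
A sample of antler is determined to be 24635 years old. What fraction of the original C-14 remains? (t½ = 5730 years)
N/N₀ = (1/2)^(t/t½) = 0.05079 = 5.08%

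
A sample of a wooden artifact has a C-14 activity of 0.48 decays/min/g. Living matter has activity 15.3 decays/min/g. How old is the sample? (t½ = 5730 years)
Age = t½ × log₂(A₀/A) = 28620 years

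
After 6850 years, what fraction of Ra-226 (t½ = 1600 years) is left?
N/N₀ = (1/2)^(t/t½) = 0.05143 = 5.14%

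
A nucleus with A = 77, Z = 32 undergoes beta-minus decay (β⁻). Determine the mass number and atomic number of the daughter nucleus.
Daughter: A = 77, Z = 33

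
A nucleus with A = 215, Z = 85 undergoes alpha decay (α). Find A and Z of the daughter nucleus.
Daughter: A = 211, Z = 83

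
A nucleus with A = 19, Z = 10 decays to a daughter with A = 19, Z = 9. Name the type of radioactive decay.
ΔA = 0, ΔZ = -1 ⇒ beta-plus decay (β⁺) or electron capture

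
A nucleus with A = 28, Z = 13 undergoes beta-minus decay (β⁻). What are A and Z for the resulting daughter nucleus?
Daughter: A = 28, Z = 14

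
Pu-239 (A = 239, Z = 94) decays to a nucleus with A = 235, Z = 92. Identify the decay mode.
ΔA = -4, ΔZ = -2 ⇒ alpha decay (α)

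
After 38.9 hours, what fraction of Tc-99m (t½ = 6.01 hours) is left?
N/N₀ = (1/2)^(t/t½) = 0.01126 = 1.13%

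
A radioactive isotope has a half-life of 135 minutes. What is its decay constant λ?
λ = ln(2)/t½ = 0.005134 minute⁻¹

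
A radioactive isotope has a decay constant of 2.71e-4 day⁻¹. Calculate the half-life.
t½ = ln(2)/λ = 2558 days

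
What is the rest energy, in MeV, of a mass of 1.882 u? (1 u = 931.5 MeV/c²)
E = mc² = 1753 MeV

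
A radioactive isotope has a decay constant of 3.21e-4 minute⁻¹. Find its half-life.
t½ = ln(2)/λ = 2159 minutes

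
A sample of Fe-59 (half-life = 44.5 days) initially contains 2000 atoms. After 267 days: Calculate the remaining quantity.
N = N₀(1/2)^(t/t½) = 31.25 atoms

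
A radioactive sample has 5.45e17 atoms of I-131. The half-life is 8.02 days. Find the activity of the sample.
A = λN = 4.71e16 decays/day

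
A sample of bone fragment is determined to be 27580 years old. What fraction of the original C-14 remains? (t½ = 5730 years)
N/N₀ = (1/2)^(t/t½) = 0.03557 = 3.56%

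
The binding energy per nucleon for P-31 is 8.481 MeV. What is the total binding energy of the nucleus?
B.E. = 8.481 × 31 = 262.9 MeV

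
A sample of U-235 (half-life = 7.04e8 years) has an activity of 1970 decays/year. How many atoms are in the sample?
N = A/λ = 2.001e12 atoms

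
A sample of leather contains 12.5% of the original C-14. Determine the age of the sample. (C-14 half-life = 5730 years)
Age = t½ × log₂(1/ratio) = 17190 years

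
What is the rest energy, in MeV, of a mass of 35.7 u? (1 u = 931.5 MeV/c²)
E = mc² = 33250 MeV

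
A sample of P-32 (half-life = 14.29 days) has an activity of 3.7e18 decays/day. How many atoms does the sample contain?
N = A/λ = 7.628e19 atoms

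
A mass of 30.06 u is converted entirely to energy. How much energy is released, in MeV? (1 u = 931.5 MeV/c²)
E = mc² = 28000 MeV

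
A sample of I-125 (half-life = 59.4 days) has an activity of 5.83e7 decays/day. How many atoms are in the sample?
N = A/λ = 4.996e9 atoms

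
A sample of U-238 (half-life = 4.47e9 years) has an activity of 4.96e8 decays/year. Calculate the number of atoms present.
N = A/λ = 3.199e18 atoms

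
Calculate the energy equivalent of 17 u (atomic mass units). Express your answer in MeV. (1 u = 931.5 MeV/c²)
E = mc² = 15840 MeV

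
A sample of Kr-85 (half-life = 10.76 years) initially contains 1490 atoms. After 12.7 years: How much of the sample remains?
N = N₀(1/2)^(t/t½) = 657.5 atoms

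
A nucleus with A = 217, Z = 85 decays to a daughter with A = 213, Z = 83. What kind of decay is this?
ΔA = -4, ΔZ = -2 ⇒ alpha decay (α)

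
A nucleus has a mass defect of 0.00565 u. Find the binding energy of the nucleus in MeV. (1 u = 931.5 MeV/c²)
B.E. = Δm × 931.5 = 5.263 MeV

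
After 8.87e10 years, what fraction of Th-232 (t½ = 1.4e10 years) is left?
N/N₀ = (1/2)^(t/t½) = 0.01238 = 1.24%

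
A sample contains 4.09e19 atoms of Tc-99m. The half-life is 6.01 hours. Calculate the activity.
A = λN = 4.717e18 decays/hour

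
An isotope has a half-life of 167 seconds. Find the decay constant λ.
λ = ln(2)/t½ = 0.004151 second⁻¹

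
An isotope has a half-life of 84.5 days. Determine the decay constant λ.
λ = ln(2)/t½ = 0.008203 day⁻¹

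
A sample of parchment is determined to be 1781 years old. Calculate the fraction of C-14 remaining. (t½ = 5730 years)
N/N₀ = (1/2)^(t/t½) = 0.8062 = 80.6%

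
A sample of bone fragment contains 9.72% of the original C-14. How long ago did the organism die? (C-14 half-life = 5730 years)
Age = t½ × log₂(1/ratio) = 19270 years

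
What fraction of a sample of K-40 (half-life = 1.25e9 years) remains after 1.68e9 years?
N/N₀ = (1/2)^(t/t½) = 0.3939 = 39.4%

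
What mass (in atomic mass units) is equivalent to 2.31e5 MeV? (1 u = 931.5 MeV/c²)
m = E/c² = 248 u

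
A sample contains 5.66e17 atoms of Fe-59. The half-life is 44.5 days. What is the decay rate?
A = λN = 8.816e15 decays/day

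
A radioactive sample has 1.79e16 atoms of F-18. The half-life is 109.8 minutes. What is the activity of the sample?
A = λN = 1.13e14 decays/minute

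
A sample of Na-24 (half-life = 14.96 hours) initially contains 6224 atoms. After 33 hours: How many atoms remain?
N = N₀(1/2)^(t/t½) = 1349 atoms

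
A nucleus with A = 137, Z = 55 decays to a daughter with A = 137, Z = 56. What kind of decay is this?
ΔA = 0, ΔZ = +1 ⇒ beta-minus decay (β⁻)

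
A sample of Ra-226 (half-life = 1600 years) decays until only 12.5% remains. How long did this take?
t = t½ × log₂(N₀/N) = 4800 years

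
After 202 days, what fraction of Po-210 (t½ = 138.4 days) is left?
N/N₀ = (1/2)^(t/t½) = 0.3636 = 36.4%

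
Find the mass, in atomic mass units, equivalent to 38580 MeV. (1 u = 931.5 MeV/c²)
m = E/c² = 41.42 u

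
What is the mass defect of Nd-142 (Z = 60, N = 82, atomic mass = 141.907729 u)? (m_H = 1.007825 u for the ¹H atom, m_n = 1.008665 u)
Δm = Z·m_H + N·m_n − M = 1.272 u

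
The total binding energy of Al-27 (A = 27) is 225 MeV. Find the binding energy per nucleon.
B.E./A = 225/27 = 8.333 MeV/nucleon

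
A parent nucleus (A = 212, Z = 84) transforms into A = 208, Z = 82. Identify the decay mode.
ΔA = -4, ΔZ = -2 ⇒ alpha decay (α)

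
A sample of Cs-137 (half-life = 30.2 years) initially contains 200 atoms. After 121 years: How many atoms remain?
N = N₀(1/2)^(t/t½) = 12.44 atoms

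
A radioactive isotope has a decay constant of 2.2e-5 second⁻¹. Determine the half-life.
t½ = ln(2)/λ = 31510 seconds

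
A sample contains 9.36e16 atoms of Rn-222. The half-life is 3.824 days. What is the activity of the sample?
A = λN = 1.697e16 decays/day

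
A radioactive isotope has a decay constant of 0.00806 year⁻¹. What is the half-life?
t½ = ln(2)/λ = 86 years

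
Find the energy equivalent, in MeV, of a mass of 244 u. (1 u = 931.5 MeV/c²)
E = mc² = 2.273e5 MeV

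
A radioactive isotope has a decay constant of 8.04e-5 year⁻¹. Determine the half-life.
t½ = ln(2)/λ = 8621 years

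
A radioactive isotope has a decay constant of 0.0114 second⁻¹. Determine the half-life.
t½ = ln(2)/λ = 60.8 seconds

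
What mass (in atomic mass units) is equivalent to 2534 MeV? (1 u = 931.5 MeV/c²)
m = E/c² = 2.72 u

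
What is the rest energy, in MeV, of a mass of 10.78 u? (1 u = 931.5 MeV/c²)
E = mc² = 10040 MeV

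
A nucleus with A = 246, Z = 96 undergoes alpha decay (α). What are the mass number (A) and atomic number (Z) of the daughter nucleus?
Daughter: A = 242, Z = 94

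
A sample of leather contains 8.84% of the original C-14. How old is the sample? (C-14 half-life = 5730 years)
Age = t½ × log₂(1/ratio) = 20050 years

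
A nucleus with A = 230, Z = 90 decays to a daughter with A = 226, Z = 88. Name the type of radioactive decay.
ΔA = -4, ΔZ = -2 ⇒ alpha decay (α)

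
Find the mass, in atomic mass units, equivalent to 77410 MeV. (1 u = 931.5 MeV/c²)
m = E/c² = 83.1 u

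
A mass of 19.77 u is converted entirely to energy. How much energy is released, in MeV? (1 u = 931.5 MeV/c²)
E = mc² = 18420 MeV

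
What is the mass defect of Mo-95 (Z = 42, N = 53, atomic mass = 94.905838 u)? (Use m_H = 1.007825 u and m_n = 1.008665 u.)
Δm = Z·m_H + N·m_n − M = 0.8821 u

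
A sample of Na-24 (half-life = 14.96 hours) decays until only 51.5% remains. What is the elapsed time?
t = t½ × log₂(N₀/N) = 14.32 hours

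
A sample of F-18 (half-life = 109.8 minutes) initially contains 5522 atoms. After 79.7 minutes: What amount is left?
N = N₀(1/2)^(t/t½) = 3339 atoms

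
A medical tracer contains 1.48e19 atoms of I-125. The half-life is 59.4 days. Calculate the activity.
A = λN = 1.727e17 decays/day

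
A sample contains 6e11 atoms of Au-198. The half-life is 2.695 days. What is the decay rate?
A = λN = 1.543e11 decays/day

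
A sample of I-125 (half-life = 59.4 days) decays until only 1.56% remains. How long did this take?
t = t½ × log₂(N₀/N) = 356.5 days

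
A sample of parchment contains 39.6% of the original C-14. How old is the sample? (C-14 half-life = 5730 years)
Age = t½ × log₂(1/ratio) = 7658 years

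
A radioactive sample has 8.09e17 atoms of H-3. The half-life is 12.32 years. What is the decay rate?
A = λN = 4.552e16 decays/year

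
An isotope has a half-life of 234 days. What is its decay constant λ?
λ = ln(2)/t½ = 0.002962 day⁻¹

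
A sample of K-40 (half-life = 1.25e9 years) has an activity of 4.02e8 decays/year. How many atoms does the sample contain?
N = A/λ = 7.25e17 atoms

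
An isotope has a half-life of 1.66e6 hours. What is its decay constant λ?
λ = ln(2)/t½ = 4.176e-7 hour⁻¹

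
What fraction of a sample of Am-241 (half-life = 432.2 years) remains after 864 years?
N/N₀ = (1/2)^(t/t½) = 0.2502 = 25%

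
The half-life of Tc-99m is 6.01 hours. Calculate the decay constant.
λ = ln(2)/t½ = 0.1153 hour⁻¹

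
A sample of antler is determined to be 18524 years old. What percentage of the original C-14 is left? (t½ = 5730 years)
N/N₀ = (1/2)^(t/t½) = 0.1064 = 10.6%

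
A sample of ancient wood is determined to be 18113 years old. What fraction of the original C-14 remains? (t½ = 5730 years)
N/N₀ = (1/2)^(t/t½) = 0.1118 = 11.2%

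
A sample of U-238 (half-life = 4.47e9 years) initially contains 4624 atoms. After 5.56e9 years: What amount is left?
N = N₀(1/2)^(t/t½) = 1952 atoms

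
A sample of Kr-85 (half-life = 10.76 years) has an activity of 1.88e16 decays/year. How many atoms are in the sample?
N = A/λ = 2.918e17 atoms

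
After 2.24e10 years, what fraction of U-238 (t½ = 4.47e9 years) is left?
N/N₀ = (1/2)^(t/t½) = 0.03101 = 3.1%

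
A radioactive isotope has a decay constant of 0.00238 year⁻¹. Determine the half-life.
t½ = ln(2)/λ = 291.2 years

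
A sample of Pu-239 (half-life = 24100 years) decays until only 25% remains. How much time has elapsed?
t = t½ × log₂(N₀/N) = 48200 years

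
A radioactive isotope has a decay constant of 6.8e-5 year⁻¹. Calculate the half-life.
t½ = ln(2)/λ = 10190 years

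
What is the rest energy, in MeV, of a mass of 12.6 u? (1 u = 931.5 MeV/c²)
E = mc² = 11740 MeV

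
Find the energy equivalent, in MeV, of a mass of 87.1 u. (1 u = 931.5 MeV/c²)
E = mc² = 81130 MeV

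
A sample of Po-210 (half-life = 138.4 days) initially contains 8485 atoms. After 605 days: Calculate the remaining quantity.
N = N₀(1/2)^(t/t½) = 410 atoms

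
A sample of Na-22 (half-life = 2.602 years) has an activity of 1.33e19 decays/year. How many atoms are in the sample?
N = A/λ = 4.993e19 atoms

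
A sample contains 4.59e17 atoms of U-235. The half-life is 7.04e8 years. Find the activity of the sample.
A = λN = 4.519e8 decays/year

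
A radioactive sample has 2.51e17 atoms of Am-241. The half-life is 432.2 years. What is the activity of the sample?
A = λN = 4.025e14 decays/year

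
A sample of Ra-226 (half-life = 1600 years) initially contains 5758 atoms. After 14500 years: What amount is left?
N = N₀(1/2)^(t/t½) = 10.77 atoms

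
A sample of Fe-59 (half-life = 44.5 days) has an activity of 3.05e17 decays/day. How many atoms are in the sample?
N = A/λ = 1.958e19 atoms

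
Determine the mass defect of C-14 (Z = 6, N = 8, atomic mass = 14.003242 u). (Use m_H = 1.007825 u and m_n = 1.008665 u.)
Δm = Z·m_H + N·m_n − M = 0.113 u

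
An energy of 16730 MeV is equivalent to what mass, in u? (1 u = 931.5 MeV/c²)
m = E/c² = 17.96 u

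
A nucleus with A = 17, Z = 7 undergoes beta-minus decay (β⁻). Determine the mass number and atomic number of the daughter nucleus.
Daughter: A = 17, Z = 8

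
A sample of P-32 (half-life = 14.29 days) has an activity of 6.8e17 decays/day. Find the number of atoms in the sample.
N = A/λ = 1.402e19 atoms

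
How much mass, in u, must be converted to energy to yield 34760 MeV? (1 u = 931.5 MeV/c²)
m = E/c² = 37.32 u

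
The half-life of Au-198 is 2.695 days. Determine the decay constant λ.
λ = ln(2)/t½ = 0.2572 day⁻¹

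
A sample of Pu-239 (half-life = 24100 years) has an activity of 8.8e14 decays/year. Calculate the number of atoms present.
N = A/λ = 3.06e19 atoms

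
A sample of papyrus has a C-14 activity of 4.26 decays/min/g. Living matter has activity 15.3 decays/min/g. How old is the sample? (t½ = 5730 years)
Age = t½ × log₂(A₀/A) = 10570 years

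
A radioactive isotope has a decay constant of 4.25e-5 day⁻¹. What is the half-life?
t½ = ln(2)/λ = 16310 days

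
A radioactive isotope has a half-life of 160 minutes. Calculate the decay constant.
λ = ln(2)/t½ = 0.004332 minute⁻¹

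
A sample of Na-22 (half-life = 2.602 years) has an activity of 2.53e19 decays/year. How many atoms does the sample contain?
N = A/λ = 9.497e19 atoms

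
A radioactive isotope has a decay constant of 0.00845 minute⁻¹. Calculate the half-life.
t½ = ln(2)/λ = 82.03 minutes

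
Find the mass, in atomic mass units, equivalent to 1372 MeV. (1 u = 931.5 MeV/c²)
m = E/c² = 1.473 u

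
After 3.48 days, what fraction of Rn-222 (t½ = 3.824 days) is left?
N/N₀ = (1/2)^(t/t½) = 0.5322 = 53.2%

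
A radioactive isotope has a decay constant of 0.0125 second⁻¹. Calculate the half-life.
t½ = ln(2)/λ = 55.45 seconds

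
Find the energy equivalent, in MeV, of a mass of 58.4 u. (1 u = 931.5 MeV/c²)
E = mc² = 54400 MeV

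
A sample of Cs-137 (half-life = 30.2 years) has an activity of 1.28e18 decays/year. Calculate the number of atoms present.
N = A/λ = 5.577e19 atoms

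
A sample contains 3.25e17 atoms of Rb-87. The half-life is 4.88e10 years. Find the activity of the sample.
A = λN = 4.616e6 decays/year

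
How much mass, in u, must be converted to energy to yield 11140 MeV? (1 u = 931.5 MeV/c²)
m = E/c² = 11.96 u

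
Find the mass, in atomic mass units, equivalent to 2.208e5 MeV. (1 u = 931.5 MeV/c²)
m = E/c² = 237 u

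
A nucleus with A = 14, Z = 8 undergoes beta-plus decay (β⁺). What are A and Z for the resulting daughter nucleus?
Daughter: A = 14, Z = 7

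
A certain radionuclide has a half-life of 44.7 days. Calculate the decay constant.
λ = ln(2)/t½ = 0.01551 day⁻¹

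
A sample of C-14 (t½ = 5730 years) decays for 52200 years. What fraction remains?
N/N₀ = (1/2)^(t/t½) = 0.00181 = 0.181%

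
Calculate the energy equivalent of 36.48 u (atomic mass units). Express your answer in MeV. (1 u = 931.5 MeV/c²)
E = mc² = 33980 MeV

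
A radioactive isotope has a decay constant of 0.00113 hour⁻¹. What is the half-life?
t½ = ln(2)/λ = 613.4 hours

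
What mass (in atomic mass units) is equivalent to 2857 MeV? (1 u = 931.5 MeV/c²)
m = E/c² = 3.067 u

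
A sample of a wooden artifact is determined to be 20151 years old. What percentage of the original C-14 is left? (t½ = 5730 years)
N/N₀ = (1/2)^(t/t½) = 0.08737 = 8.74%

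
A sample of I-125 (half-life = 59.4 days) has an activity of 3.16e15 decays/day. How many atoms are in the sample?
N = A/λ = 2.708e17 atoms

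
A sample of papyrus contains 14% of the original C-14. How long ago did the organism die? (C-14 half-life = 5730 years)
Age = t½ × log₂(1/ratio) = 16250 years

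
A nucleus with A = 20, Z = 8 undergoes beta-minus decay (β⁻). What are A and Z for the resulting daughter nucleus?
Daughter: A = 20, Z = 9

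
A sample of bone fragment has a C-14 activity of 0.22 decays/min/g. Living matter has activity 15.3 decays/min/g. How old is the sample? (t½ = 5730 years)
Age = t½ × log₂(A₀/A) = 35070 years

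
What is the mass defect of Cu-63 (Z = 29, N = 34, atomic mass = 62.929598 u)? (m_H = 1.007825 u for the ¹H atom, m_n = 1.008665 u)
Δm = Z·m_H + N·m_n − M = 0.5919 u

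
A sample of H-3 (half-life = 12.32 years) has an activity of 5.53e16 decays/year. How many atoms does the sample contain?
N = A/λ = 9.829e17 atoms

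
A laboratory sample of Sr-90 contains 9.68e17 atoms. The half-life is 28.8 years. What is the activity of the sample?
A = λN = 2.33e16 decays/year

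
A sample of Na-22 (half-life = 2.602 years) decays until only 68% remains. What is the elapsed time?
t = t½ × log₂(N₀/N) = 1.448 years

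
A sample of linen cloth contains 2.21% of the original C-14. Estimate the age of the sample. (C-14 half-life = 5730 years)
Age = t½ × log₂(1/ratio) = 31510 years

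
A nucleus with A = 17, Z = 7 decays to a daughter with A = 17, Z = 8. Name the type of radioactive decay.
ΔA = 0, ΔZ = +1 ⇒ beta-minus decay (β⁻)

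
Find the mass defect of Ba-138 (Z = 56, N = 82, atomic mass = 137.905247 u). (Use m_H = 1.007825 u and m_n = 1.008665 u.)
Δm = Z·m_H + N·m_n − M = 1.243 u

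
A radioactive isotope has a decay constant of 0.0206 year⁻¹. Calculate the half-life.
t½ = ln(2)/λ = 33.65 years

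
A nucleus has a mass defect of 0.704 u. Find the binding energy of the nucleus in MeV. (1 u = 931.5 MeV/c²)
B.E. = Δm × 931.5 = 655.8 MeV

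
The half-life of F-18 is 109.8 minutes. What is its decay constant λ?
λ = ln(2)/t½ = 0.006313 minute⁻¹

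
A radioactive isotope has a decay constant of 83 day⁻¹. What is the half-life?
t½ = ln(2)/λ = 0.008351 days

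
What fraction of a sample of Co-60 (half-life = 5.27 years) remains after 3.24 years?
N/N₀ = (1/2)^(t/t½) = 0.653 = 65.3%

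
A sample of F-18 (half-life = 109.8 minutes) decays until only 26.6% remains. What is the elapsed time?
t = t½ × log₂(N₀/N) = 209.8 minutes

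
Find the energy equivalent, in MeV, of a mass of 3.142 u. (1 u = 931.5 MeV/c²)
E = mc² = 2927 MeV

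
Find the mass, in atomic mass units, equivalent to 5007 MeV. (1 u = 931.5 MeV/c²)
m = E/c² = 5.375 u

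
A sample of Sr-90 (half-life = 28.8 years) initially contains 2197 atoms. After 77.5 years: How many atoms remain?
N = N₀(1/2)^(t/t½) = 340.2 atoms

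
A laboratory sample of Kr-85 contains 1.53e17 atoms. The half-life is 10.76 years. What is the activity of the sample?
A = λN = 9.856e15 decays/year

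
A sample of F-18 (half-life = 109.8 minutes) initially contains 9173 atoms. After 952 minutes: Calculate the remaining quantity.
N = N₀(1/2)^(t/t½) = 22.52 atoms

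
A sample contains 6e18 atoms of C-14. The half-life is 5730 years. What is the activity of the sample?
A = λN = 7.258e14 decays/year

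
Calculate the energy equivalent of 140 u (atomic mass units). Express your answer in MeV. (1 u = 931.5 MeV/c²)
E = mc² = 1.304e5 MeV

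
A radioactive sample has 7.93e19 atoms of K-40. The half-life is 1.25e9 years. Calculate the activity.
A = λN = 4.397e10 decays/year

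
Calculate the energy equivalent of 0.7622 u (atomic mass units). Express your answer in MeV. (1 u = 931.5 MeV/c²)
E = mc² = 710 MeV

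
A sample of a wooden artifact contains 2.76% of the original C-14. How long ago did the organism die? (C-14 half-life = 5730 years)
Age = t½ × log₂(1/ratio) = 29680 years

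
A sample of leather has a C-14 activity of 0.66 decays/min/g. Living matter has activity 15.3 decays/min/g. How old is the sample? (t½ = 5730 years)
Age = t½ × log₂(A₀/A) = 25990 years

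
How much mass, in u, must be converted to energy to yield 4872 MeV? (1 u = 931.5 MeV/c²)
m = E/c² = 5.23 u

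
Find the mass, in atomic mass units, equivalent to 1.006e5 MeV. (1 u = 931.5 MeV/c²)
m = E/c² = 108 u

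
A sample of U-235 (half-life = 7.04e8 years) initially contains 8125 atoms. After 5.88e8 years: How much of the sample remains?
N = N₀(1/2)^(t/t½) = 4554 atoms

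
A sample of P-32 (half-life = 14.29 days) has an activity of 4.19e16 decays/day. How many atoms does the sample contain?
N = A/λ = 8.638e17 atoms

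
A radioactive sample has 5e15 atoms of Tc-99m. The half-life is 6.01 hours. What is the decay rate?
A = λN = 5.767e14 decays/hour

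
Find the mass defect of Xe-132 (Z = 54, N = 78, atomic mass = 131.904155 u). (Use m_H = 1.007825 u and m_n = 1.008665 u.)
Δm = Z·m_H + N·m_n − M = 1.194 u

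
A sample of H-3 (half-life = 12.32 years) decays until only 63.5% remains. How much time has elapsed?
t = t½ × log₂(N₀/N) = 8.072 years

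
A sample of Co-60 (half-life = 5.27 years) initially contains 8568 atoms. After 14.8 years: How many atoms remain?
N = N₀(1/2)^(t/t½) = 1223 atoms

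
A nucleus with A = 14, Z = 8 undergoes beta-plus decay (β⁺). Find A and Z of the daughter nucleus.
Daughter: A = 14, Z = 7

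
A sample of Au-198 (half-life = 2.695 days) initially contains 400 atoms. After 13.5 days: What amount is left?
N = N₀(1/2)^(t/t½) = 12.42 atoms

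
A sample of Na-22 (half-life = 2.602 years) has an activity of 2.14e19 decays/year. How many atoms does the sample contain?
N = A/λ = 8.033e19 atoms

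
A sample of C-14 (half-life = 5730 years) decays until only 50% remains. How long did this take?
t = t½ × log₂(N₀/N) = 5730 years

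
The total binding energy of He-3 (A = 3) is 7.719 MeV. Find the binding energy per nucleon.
B.E./A = 7.719/3 = 2.573 MeV/nucleon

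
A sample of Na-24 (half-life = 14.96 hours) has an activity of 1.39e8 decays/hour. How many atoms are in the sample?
N = A/λ = 3e9 atoms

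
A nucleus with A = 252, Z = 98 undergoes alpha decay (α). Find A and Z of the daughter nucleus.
Daughter: A = 248, Z = 96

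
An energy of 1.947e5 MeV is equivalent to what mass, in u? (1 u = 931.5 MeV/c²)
m = E/c² = 209 u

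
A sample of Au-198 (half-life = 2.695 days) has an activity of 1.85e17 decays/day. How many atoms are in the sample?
N = A/λ = 7.193e17 atoms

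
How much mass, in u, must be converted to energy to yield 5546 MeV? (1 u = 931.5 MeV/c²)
m = E/c² = 5.954 u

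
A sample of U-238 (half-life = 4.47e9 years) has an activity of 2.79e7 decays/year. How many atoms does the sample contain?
N = A/λ = 1.799e17 atoms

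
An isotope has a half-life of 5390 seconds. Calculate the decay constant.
λ = ln(2)/t½ = 1.286e-4 second⁻¹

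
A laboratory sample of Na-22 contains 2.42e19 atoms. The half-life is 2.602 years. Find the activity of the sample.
A = λN = 6.447e18 decays/year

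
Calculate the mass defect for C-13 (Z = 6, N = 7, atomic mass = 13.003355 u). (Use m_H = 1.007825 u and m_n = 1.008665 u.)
Δm = Z·m_H + N·m_n − M = 0.1043 u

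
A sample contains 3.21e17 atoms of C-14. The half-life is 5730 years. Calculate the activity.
A = λN = 3.883e13 decays/year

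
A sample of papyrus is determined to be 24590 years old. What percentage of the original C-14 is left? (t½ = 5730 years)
N/N₀ = (1/2)^(t/t½) = 0.05107 = 5.11%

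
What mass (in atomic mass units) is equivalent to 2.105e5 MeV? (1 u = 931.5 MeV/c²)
m = E/c² = 226 u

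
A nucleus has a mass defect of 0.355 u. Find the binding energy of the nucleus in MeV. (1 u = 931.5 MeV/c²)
B.E. = Δm × 931.5 = 330.7 MeV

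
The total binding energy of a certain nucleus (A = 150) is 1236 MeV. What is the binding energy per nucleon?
B.E./A = 1236/150 = 8.24 MeV/nucleon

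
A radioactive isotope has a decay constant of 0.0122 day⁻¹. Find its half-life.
t½ = ln(2)/λ = 56.82 days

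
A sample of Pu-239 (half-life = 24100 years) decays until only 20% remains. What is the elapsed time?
t = t½ × log₂(N₀/N) = 55960 years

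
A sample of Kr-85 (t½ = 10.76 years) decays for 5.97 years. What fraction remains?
N/N₀ = (1/2)^(t/t½) = 0.6807 = 68.1%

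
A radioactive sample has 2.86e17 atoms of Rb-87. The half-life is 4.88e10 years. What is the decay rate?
A = λN = 4.062e6 decays/year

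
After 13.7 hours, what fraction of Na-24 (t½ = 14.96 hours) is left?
N/N₀ = (1/2)^(t/t½) = 0.5301 = 53%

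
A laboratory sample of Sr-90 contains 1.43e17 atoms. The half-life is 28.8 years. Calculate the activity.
A = λN = 3.442e15 decays/year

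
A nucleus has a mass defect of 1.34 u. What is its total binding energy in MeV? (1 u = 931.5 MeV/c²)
B.E. = Δm × 931.5 = 1248 MeV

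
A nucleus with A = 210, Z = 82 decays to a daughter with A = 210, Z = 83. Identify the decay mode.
ΔA = 0, ΔZ = +1 ⇒ beta-minus decay (β⁻)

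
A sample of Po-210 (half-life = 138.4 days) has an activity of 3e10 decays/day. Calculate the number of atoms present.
N = A/λ = 5.99e12 atoms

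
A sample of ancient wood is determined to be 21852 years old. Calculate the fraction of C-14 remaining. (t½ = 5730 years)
N/N₀ = (1/2)^(t/t½) = 0.07112 = 7.11%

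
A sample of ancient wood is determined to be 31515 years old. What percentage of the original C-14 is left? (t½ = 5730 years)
N/N₀ = (1/2)^(t/t½) = 0.0221 = 2.21%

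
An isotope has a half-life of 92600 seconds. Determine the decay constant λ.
λ = ln(2)/t½ = 7.485e-6 second⁻¹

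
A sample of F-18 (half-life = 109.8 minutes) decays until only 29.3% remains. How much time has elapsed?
t = t½ × log₂(N₀/N) = 194.5 minutes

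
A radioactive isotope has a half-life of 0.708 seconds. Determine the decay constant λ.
λ = ln(2)/t½ = 0.979 second⁻¹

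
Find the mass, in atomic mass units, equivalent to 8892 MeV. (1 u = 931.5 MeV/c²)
m = E/c² = 9.546 u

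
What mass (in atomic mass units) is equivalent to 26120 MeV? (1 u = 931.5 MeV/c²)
m = E/c² = 28.04 u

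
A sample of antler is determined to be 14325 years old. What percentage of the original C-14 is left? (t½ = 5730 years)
N/N₀ = (1/2)^(t/t½) = 0.1768 = 17.7%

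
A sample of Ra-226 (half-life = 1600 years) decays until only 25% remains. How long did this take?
t = t½ × log₂(N₀/N) = 3200 years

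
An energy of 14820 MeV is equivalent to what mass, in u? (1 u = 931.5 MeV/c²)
m = E/c² = 15.91 u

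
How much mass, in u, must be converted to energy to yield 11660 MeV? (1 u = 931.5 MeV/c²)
m = E/c² = 12.52 u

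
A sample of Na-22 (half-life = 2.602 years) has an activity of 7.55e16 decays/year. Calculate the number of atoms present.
N = A/λ = 2.834e17 atoms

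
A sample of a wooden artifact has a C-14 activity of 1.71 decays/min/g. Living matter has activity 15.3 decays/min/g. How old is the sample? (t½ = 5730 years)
Age = t½ × log₂(A₀/A) = 18120 years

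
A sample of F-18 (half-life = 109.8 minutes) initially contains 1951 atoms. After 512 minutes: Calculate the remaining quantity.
N = N₀(1/2)^(t/t½) = 77.01 atoms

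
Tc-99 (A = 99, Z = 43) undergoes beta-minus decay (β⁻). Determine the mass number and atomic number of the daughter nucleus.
Daughter: A = 99, Z = 44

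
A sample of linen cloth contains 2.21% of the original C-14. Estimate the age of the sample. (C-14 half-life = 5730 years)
Age = t½ × log₂(1/ratio) = 31510 years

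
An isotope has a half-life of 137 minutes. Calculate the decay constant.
λ = ln(2)/t½ = 0.005059 minute⁻¹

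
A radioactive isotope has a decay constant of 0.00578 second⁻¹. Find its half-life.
t½ = ln(2)/λ = 119.9 seconds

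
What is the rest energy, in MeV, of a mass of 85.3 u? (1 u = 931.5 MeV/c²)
E = mc² = 79460 MeV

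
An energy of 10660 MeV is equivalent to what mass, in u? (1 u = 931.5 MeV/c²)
m = E/c² = 11.44 u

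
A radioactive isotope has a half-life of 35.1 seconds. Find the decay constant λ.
λ = ln(2)/t½ = 0.01975 second⁻¹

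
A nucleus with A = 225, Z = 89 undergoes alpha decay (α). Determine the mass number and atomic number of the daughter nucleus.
Daughter: A = 221, Z = 87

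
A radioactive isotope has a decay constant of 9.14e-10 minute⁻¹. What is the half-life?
t½ = ln(2)/λ = 7.584e8 minutes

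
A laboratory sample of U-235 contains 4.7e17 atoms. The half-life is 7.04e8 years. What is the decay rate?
A = λN = 4.628e8 decays/year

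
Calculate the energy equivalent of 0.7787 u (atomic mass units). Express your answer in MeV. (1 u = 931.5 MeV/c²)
E = mc² = 725.4 MeV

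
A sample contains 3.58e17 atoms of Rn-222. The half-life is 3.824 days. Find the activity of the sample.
A = λN = 6.489e16 decays/day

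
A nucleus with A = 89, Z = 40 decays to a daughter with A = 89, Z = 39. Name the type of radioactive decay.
ΔA = 0, ΔZ = -1 ⇒ beta-plus decay (β⁺) or electron capture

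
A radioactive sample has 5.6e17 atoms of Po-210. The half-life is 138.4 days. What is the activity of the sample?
A = λN = 2.805e15 decays/day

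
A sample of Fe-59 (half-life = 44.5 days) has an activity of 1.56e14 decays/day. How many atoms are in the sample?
N = A/λ = 1.002e16 atoms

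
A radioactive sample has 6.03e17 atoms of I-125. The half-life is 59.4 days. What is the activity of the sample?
A = λN = 7.036e15 decays/day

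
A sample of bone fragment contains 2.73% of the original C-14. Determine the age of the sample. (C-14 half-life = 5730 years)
Age = t½ × log₂(1/ratio) = 29770 years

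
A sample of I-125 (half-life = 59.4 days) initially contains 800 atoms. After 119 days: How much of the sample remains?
N = N₀(1/2)^(t/t½) = 199.5 atoms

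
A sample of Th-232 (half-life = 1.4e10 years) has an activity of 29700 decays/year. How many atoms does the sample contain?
N = A/λ = 5.999e14 atoms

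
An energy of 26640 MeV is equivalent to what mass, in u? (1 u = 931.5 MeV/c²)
m = E/c² = 28.6 u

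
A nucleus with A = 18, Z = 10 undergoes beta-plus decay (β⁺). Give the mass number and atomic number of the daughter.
Daughter: A = 18, Z = 9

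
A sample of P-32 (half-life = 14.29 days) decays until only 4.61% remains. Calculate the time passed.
t = t½ × log₂(N₀/N) = 63.43 days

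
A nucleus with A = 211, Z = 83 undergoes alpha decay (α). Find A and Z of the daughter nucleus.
Daughter: A = 207, Z = 81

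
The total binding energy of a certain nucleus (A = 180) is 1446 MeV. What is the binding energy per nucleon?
B.E./A = 1446/180 = 8.033 MeV/nucleon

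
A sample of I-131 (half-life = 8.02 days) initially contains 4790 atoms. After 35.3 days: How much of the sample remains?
N = N₀(1/2)^(t/t½) = 226.6 atoms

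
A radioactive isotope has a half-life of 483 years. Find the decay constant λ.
λ = ln(2)/t½ = 0.001435 year⁻¹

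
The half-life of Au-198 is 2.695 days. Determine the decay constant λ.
λ = ln(2)/t½ = 0.2572 day⁻¹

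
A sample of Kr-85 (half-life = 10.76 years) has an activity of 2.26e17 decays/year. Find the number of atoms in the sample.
N = A/λ = 3.508e18 atoms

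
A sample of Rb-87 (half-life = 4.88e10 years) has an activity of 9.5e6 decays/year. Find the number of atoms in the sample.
N = A/λ = 6.688e17 atoms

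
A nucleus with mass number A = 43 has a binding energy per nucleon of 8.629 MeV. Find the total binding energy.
B.E. = 8.629 × 43 = 371 MeV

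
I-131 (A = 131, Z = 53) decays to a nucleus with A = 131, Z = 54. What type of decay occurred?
ΔA = 0, ΔZ = +1 ⇒ beta-minus decay (β⁻)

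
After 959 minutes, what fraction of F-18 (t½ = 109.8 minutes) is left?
N/N₀ = (1/2)^(t/t½) = 0.002348 = 0.235%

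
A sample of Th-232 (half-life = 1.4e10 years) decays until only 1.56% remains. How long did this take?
t = t½ × log₂(N₀/N) = 8.403e10 years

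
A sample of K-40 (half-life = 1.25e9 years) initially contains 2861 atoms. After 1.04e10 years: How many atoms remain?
N = N₀(1/2)^(t/t½) = 8.953 atoms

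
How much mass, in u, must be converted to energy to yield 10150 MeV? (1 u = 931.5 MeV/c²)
m = E/c² = 10.9 u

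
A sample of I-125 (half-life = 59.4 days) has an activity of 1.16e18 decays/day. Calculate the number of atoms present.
N = A/λ = 9.941e19 atoms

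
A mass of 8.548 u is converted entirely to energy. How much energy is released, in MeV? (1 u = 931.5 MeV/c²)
E = mc² = 7962 MeV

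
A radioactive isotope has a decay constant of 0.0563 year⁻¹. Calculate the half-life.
t½ = ln(2)/λ = 12.31 years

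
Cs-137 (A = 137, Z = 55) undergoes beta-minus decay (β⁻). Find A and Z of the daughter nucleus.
Daughter: A = 137, Z = 56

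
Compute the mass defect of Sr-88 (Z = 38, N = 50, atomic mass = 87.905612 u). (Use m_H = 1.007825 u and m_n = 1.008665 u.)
Δm = Z·m_H + N·m_n − M = 0.825 u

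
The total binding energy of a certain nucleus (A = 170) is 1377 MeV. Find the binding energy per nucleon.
B.E./A = 1377/170 = 8.1 MeV/nucleon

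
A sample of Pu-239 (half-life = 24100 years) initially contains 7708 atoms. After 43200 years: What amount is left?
N = N₀(1/2)^(t/t½) = 2225 atoms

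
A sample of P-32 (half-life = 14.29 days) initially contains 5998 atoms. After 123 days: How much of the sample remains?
N = N₀(1/2)^(t/t½) = 15.38 atoms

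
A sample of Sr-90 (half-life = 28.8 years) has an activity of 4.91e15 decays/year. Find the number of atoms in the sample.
N = A/λ = 2.04e17 atoms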